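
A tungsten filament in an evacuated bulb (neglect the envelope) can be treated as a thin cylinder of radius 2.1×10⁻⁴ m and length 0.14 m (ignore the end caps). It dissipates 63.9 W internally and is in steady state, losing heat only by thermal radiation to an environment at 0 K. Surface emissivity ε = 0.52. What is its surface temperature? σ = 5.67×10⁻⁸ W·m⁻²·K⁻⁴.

T ≈ 1850 K

Steady state: internal power = radiated power, P = εσA T⁴.
Radiating area A = 2πrL = 1.847×10⁻⁴ m².
T⁴ = P/(εσA) = 63.9/(0.52·5.67×10⁻⁸·1.847×10⁻⁴) = 1.173×10¹³ K⁴.
T = (1.173×10¹³)^(1/4).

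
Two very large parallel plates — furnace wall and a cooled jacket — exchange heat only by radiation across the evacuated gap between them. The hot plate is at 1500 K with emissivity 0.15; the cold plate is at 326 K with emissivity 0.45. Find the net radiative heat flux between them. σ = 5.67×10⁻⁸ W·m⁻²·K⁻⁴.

q ≈ 36300 W/m²

For two infinite grey parallel plates, q = σ(T₁⁴ − T₂⁴)/(1/ε₁ + 1/ε₂ − 1).
T₁⁴ − T₂⁴ = 5.062×10¹² − 1.129×10¹⁰ = 5.051×10¹² K⁴.
1/ε₁ + 1/ε₂ − 1 = 6.667 + 2.222 − 1 = 7.889.
q = 5.67×10⁻⁸ × 5.051×10¹² / 7.889.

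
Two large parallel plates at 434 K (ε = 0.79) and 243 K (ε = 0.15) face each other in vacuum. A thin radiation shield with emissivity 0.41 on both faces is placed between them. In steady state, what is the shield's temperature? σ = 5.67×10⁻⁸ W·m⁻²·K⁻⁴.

T_s ≈ 407 K

In steady state the net flux on the hot side equals that on the cold side.
σ(T₁⁴−T_s⁴)/D₁ = σ(T_s⁴−T₂⁴)/D₂, with D₁ = 1/ε₁+1/ε_s−1 = 2.705, D₂ = 1/ε_s+1/ε₂−1 = 8.106.
Solve for T_s⁴: T_s⁴ = (D₂·T₁⁴ + D₁·T₂⁴)/(D₁+D₂) = 2.747×10¹⁰ K⁴.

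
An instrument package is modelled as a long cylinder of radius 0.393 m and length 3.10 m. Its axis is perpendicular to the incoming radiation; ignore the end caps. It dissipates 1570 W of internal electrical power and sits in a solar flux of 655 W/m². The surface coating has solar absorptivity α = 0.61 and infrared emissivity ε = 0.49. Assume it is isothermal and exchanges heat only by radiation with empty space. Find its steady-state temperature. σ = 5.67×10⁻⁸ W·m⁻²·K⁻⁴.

At steady state, absorbed solar power + internal power = radiated power.
Absorbed: α·S·A_cross = 0.61·655·2.437 = 973.5 W (cross-section 2rL).
Total input = 973.5 + 1570 = 2544 W.
Radiated: εσ·A_surf·T⁴ with A_surf = 2πrL = 7.655 m².
T⁴ = 2544/(0.49·5.67×10⁻⁸·7.655) = 1.196×10¹⁰ K⁴.

T ≈ 331 K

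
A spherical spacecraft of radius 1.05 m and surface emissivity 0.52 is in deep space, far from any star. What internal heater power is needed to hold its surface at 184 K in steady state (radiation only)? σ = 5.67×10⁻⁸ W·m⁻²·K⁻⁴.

P ≈ 468 W

P = εσ·4πr²·T⁴.
4πr² = 13.85 m²; T⁴ = 1.146×10⁹ K⁴.
P = 0.52·5.67×10⁻⁸·13.85·1.146×10⁹.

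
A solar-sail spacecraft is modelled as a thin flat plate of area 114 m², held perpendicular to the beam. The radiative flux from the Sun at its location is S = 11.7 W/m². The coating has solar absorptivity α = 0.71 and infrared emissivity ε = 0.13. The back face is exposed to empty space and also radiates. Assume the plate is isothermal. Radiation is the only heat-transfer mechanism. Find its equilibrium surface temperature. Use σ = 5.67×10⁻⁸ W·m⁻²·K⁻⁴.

T ≈ 154 K

At equilibrium, absorbed power = emitted power.
Absorbing cross-section = A = 114.0 m²; emitting surface = 2A = 228.0 m² (ratio 2).
αS·A_cross = εσ·A_surf·T⁴  ⇒  T⁴ = αS/(ε·2σ).
T⁴ = 0.710·11.7/(0.13·2·5.67×10⁻⁸) = 5.635×10⁸ K⁴.
T = (5.635×10⁸)^(1/4).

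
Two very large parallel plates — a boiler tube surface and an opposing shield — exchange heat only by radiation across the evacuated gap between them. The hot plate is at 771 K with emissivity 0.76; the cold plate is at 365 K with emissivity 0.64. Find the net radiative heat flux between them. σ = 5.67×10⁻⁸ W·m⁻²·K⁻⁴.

For two infinite grey parallel plates, q = σ(T₁⁴ − T₂⁴)/(1/ε₁ + 1/ε₂ − 1).
T₁⁴ − T₂⁴ = 3.534×10¹¹ − 1.775×10¹⁰ = 3.356×10¹¹ K⁴.
1/ε₁ + 1/ε₂ − 1 = 1.316 + 1.562 − 1 = 1.878.
q = 5.67×10⁻⁸ × 3.356×10¹¹ / 1.878.

q ≈ 10100 W/m²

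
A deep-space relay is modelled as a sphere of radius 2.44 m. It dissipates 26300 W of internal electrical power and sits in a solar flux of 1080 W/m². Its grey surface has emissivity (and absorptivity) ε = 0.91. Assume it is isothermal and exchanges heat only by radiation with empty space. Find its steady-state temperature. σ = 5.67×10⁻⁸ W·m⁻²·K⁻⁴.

T ≈ 328 K

At steady state, absorbed solar power + internal power = radiated power.
Absorbed: α·S·A_cross = 0.91·1080·18.70 = 18380 W (cross-section πr²).
Total input = 18380 + 26300 = 44680 W.
Radiated: εσ·A_surf·T⁴ with A_surf = 4πr² = 74.82 m².
T⁴ = 44680/(0.91·5.67×10⁻⁸·74.82) = 1.157×10¹⁰ K⁴.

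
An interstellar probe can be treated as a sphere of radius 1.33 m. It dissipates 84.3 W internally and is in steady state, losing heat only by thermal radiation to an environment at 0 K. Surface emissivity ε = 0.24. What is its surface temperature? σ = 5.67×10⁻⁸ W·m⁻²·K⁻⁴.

T ≈ 129 K

Steady state: internal power = radiated power, P = εσA T⁴.
Radiating area A = 4πr² = 22.23 m².
T⁴ = P/(εσA) = 84.3/(0.24·5.67×10⁻⁸·22.23) = 2.787×10⁸ K⁴.
T = (2.787×10⁸)^(1/4).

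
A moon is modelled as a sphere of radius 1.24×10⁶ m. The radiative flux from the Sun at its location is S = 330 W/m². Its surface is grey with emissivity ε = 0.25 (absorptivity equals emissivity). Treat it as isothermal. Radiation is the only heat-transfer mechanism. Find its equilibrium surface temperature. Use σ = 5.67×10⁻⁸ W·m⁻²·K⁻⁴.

T ≈ 195 K

At equilibrium, absorbed power = emitted power.
Absorbing cross-section = πr² = 4.831×10¹² m²; emitting surface = 4πr² = 1.932×10¹³ m² (ratio 4).
εS·A_cross = εσ·A_surf·T⁴  ⇒  T⁴ = S/(4σ)   (ε cancels).
T⁴ = 330/(4·5.67×10⁻⁸) = 1.455×10⁹ K⁴.
T = (1.455×10⁹)^(1/4).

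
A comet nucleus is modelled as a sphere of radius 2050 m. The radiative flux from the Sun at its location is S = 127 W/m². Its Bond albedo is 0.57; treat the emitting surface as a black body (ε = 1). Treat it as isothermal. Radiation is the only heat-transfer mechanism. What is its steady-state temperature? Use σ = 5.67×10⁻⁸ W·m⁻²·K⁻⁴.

At equilibrium, absorbed power = emitted power.
Absorbing cross-section = πr² = 1.320×10⁷ m²; emitting surface = 4πr² = 5.281×10⁷ m² (ratio 4).
(1−a)S·A_cross = εσ·A_surf·T⁴  ⇒  T⁴ = (1−a)S/(4σ).
T⁴ = 0.430·127/(4·5.67×10⁻⁸) = 2.408×10⁸ K⁴.
T = (2.408×10⁸)^(1/4).

T ≈ 125 K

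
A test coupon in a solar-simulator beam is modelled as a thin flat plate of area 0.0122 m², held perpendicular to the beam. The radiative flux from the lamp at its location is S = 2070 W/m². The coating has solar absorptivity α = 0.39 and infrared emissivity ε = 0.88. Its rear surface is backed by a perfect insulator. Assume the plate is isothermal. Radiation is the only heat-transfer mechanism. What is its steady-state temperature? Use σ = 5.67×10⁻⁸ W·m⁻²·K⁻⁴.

At equilibrium, absorbed power = emitted power.
Absorbing cross-section = A = 0.01220 m²; emitting surface = A = 0.01220 m² (ratio 1).
αS·A_cross = εσ·A_surf·T⁴  ⇒  T⁴ = αS/(ε·1σ).
T⁴ = 0.390·2070/(0.88·1·5.67×10⁻⁸) = 1.618×10¹⁰ K⁴.
T = (1.618×10¹⁰)^(1/4).

T ≈ 357 K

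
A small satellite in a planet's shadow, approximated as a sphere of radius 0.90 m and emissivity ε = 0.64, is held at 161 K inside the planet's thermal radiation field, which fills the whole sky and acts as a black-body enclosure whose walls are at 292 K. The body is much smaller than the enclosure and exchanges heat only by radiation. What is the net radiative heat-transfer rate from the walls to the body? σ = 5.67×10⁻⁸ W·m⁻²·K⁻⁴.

For a small grey body in a large enclosure: P_net = εσA(T_body⁴ − T_wall⁴).
A = 4πr² = 10.18 m²; T_body⁴ − T_wall⁴ = 6.719×10⁸ − 7.270×10⁹ = -6.598×10⁹ K⁴.
|P_net| = 0.64·5.67×10⁻⁸·10.18·6.598×10⁹.

P_net ≈ 2440 W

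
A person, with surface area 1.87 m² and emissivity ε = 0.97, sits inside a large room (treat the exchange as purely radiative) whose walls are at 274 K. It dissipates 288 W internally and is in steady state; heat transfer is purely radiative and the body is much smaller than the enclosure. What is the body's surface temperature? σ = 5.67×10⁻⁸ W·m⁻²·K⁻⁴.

T ≈ 303 K

For a small grey body in a large enclosure, net radiated power = εσA(T⁴ − T_w⁴).
Steady state: P = εσA(T⁴ − T_w⁴) with A = 1.87 m².
T⁴ = P/(εσA) + T_w⁴ = 288/(0.97·5.67×10⁻⁸·1.870) + (274)⁴
    = 2.800×10⁹ + 5.636×10⁹ = 8.437×10⁹ K⁴.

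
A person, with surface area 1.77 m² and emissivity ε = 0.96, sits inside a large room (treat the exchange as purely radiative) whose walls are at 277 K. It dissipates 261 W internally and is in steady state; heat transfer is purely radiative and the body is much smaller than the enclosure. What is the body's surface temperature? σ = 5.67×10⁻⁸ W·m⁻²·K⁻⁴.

T ≈ 304 K

For a small grey body in a large enclosure, net radiated power = εσA(T⁴ − T_w⁴).
Steady state: P = εσA(T⁴ − T_w⁴) with A = 1.77 m².
T⁴ = P/(εσA) + T_w⁴ = 261/(0.96·5.67×10⁻⁸·1.770) + (277)⁴
    = 2.709×10⁹ + 5.887×10⁹ = 8.596×10⁹ K⁴.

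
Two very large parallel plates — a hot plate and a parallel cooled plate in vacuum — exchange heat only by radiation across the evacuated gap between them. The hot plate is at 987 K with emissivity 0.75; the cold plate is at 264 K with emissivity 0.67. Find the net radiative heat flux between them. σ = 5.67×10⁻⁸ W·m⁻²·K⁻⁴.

q ≈ 29300 W/m²

For two infinite grey parallel plates, q = σ(T₁⁴ − T₂⁴)/(1/ε₁ + 1/ε₂ − 1).
T₁⁴ − T₂⁴ = 9.490×10¹¹ − 4.858×10⁹ = 9.441×10¹¹ K⁴.
1/ε₁ + 1/ε₂ − 1 = 1.333 + 1.493 − 1 = 1.826.
q = 5.67×10⁻⁸ × 9.441×10¹¹ / 1.826.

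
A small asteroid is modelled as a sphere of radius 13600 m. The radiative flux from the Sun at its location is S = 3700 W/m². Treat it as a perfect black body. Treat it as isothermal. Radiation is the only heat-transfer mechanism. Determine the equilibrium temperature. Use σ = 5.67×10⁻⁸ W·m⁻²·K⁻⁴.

T ≈ 357 K

At equilibrium, absorbed power = emitted power.
Absorbing cross-section = πr² = 5.811×10⁸ m²; emitting surface = 4πr² = 2.324×10⁹ m² (ratio 4).
S·A_cross = εσ·A_surf·T⁴  ⇒  T⁴ = S/(4σ).
T⁴ = 1.00·3700/(4·5.67×10⁻⁸) = 1.631×10¹⁰ K⁴.
T = (1.631×10¹⁰)^(1/4).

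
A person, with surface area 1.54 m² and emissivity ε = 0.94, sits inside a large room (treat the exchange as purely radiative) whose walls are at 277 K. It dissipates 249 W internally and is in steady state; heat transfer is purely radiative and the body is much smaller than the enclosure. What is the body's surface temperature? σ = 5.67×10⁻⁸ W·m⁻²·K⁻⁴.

For a small grey body in a large enclosure, net radiated power = εσA(T⁴ − T_w⁴).
Steady state: P = εσA(T⁴ − T_w⁴) with A = 1.54 m².
T⁴ = P/(εσA) + T_w⁴ = 249/(0.94·5.67×10⁻⁸·1.540) + (277)⁴
    = 3.034×10⁹ + 5.887×10⁹ = 8.921×10⁹ K⁴.

T ≈ 307 K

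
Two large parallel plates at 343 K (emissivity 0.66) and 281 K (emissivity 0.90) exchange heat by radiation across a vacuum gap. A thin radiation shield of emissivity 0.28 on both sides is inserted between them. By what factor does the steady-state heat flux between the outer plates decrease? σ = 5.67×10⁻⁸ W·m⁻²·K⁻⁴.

Without shield: q₀ = σΔ(T⁴)/(1/ε₁+1/ε₂−1) with denominator 1.626.
With shield the two gaps are in series; the resistances add: (1/ε₁+1/ε_s−1)+(1/ε_s+1/ε₂−1) = 4.087+3.683 = 7.769.
Heat-flux ratio q₀/q = 7.769/1.626.

factor ≈ 4.78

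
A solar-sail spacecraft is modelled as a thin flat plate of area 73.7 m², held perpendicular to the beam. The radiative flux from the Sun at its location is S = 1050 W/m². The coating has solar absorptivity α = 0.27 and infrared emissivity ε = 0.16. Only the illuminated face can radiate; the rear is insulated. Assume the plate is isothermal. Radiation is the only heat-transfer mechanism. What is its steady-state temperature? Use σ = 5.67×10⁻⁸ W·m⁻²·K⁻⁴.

At equilibrium, absorbed power = emitted power.
Absorbing cross-section = A = 73.70 m²; emitting surface = A = 73.70 m² (ratio 1).
αS·A_cross = εσ·A_surf·T⁴  ⇒  T⁴ = αS/(ε·1σ).
T⁴ = 0.270·1050/(0.16·1·5.67×10⁻⁸) = 3.125×10¹⁰ K⁴.
T = (3.125×10¹⁰)^(1/4).

T ≈ 420 K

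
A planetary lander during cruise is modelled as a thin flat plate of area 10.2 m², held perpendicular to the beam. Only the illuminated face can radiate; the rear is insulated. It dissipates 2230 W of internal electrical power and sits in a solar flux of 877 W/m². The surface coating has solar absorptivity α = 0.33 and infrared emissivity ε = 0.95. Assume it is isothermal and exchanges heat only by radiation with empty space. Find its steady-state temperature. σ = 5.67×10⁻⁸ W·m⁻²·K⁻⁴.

At steady state, absorbed solar power + internal power = radiated power.
Absorbed: α·S·A_cross = 0.33·877·10.20 = 2952 W (cross-section A).
Total input = 2952 + 2230 = 5182 W.
Radiated: εσ·A_surf·T⁴ with A_surf = A = 10.20 m².
T⁴ = 5182/(0.95·5.67×10⁻⁸·10.20) = 9.432×10⁹ K⁴.

T ≈ 312 K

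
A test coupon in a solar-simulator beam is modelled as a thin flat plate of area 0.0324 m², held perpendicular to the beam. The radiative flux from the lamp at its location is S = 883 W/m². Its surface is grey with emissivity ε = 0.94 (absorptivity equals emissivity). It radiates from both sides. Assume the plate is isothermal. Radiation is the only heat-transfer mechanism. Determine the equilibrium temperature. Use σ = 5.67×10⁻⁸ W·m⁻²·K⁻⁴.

At equilibrium, absorbed power = emitted power.
Absorbing cross-section = A = 0.03240 m²; emitting surface = 2A = 0.06480 m² (ratio 2).
εS·A_cross = εσ·A_surf·T⁴  ⇒  T⁴ = S/(2σ)   (ε cancels).
T⁴ = 883/(2·5.67×10⁻⁸) = 7.787×10⁹ K⁴.
T = (7.787×10⁹)^(1/4).

T ≈ 297 K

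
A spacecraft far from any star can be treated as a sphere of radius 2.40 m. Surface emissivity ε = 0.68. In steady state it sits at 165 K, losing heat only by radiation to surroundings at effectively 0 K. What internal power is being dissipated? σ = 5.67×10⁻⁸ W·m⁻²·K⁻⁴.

Steady state: P = εσA T⁴.
A = 4πr² = 72.38 m²; T⁴ = (165)⁴ = 7.412×10⁸ K⁴.
P = 0.68 × 5.67×10⁻⁸ × 72.38 × 7.412×10⁸.

P ≈ 2070 W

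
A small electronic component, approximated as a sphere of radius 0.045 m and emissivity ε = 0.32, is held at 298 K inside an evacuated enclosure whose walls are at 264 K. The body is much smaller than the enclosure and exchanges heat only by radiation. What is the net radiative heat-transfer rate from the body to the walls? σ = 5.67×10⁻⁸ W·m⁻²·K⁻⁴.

P_net ≈ 1.40 W

For a small grey body in a large enclosure: P_net = εσA(T_body⁴ − T_wall⁴).
A = 4πr² = 0.02545 m²; T_body⁴ − T_wall⁴ = 7.886×10⁹ − 4.858×10⁹ = 3.029×10⁹ K⁴.
|P_net| = 0.32·5.67×10⁻⁸·0.02545·3.029×10⁹.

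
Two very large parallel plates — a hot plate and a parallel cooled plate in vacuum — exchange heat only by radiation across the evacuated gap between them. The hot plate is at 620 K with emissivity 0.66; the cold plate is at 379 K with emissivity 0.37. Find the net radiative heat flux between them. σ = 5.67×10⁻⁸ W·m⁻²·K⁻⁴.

For two infinite grey parallel plates, q = σ(T₁⁴ − T₂⁴)/(1/ε₁ + 1/ε₂ − 1).
T₁⁴ − T₂⁴ = 1.478×10¹¹ − 2.063×10¹⁰ = 1.271×10¹¹ K⁴.
1/ε₁ + 1/ε₂ − 1 = 1.515 + 2.703 − 1 = 3.218.
q = 5.67×10⁻⁸ × 1.271×10¹¹ / 3.218.

q ≈ 2240 W/m²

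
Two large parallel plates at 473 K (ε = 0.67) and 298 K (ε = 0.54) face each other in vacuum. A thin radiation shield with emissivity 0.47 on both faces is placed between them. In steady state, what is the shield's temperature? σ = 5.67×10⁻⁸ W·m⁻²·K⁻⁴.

T_s ≈ 417 K

In steady state the net flux on the hot side equals that on the cold side.
σ(T₁⁴−T_s⁴)/D₁ = σ(T_s⁴−T₂⁴)/D₂, with D₁ = 1/ε₁+1/ε_s−1 = 2.620, D₂ = 1/ε_s+1/ε₂−1 = 2.980.
Solve for T_s⁴: T_s⁴ = (D₂·T₁⁴ + D₁·T₂⁴)/(D₁+D₂) = 3.032×10¹⁰ K⁴.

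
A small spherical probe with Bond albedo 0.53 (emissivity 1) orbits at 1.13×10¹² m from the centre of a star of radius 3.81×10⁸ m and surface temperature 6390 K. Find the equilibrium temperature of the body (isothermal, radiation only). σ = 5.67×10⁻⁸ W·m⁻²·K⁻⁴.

T ≈ 68.7 K

The star's surface emits σT_*⁴; at distance d the flux is S = σT_*⁴(R_*/d)².
S = 5.67×10⁻⁸·(6390)⁴·(3.81×10⁸/1.13×10¹²)² = 10.75 W/m².
For an isothermal sphere T⁴ = (1−a)S/(4σ) = 2.227×10⁷ K⁴.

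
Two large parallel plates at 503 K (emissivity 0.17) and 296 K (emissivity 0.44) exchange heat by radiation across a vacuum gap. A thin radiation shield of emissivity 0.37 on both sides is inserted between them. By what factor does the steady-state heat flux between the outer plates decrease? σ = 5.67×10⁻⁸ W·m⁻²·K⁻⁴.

Without shield: q₀ = σΔ(T⁴)/(1/ε₁+1/ε₂−1) with denominator 7.155.
With shield the two gaps are in series; the resistances add: (1/ε₁+1/ε_s−1)+(1/ε_s+1/ε₂−1) = 7.585+3.975 = 11.56.
Heat-flux ratio q₀/q = 11.56/7.155.

factor ≈ 1.62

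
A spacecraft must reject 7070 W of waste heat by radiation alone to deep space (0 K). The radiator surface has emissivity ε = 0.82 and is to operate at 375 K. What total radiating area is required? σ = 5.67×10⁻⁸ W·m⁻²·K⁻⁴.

A ≈ 7.69 m²

P = εσA T⁴ ⇒ A = P/(εσT⁴).
T⁴ = 1.978×10¹⁰ K⁴.
A = 7070/(0.82 × 5.67×10⁻⁸ × 1.978×10¹⁰).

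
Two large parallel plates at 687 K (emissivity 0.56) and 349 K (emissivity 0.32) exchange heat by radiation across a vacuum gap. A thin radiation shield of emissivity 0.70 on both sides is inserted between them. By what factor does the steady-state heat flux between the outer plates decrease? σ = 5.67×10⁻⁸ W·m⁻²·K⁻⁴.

Without shield: q₀ = σΔ(T⁴)/(1/ε₁+1/ε₂−1) with denominator 3.911.
With shield the two gaps are in series; the resistances add: (1/ε₁+1/ε_s−1)+(1/ε_s+1/ε₂−1) = 2.214+3.554 = 5.768.
Heat-flux ratio q₀/q = 5.768/3.911.

factor ≈ 1.47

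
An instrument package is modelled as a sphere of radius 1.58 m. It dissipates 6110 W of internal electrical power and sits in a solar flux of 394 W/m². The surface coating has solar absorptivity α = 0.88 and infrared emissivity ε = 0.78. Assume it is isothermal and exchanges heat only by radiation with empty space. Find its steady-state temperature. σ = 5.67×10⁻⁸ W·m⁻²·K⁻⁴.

T ≈ 282 K

At steady state, absorbed solar power + internal power = radiated power.
Absorbed: α·S·A_cross = 0.88·394·7.843 = 2719 W (cross-section πr²).
Total input = 2719 + 6110 = 8829 W.
Radiated: εσ·A_surf·T⁴ with A_surf = 4πr² = 31.37 m².
T⁴ = 8829/(0.78·5.67×10⁻⁸·31.37) = 6.364×10⁹ K⁴.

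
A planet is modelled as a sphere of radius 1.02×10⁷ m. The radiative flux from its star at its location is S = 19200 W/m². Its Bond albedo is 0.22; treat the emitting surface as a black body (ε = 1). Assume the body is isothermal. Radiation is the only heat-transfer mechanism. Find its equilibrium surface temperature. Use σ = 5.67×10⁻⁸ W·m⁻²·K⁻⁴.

At equilibrium, absorbed power = emitted power.
Absorbing cross-section = πr² = 3.269×10¹⁴ m²; emitting surface = 4πr² = 1.307×10¹⁵ m² (ratio 4).
(1−a)S·A_cross = εσ·A_surf·T⁴  ⇒  T⁴ = (1−a)S/(4σ).
T⁴ = 0.780·19200/(4·5.67×10⁻⁸) = 6.603×10¹⁰ K⁴.
T = (6.603×10¹⁰)^(1/4).

T ≈ 507 K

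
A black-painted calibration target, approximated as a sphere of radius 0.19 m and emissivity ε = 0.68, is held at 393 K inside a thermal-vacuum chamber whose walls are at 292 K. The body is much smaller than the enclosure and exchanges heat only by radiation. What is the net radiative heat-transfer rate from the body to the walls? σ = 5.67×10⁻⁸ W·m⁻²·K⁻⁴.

For a small grey body in a large enclosure: P_net = εσA(T_body⁴ − T_wall⁴).
A = 4πr² = 0.4536 m²; T_body⁴ − T_wall⁴ = 2.385×10¹⁰ − 7.270×10⁹ = 1.658×10¹⁰ K⁴.
|P_net| = 0.68·5.67×10⁻⁸·0.4536·1.658×10¹⁰.

P_net ≈ 290 W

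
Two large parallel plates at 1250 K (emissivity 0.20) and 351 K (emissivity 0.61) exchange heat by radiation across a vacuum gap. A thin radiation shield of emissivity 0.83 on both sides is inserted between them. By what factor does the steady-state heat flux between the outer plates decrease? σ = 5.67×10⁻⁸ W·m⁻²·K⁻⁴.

factor ≈ 1.25

Without shield: q₀ = σΔ(T⁴)/(1/ε₁+1/ε₂−1) with denominator 5.639.
With shield the two gaps are in series; the resistances add: (1/ε₁+1/ε_s−1)+(1/ε_s+1/ε₂−1) = 5.205+1.844 = 7.049.
Heat-flux ratio q₀/q = 7.049/5.639.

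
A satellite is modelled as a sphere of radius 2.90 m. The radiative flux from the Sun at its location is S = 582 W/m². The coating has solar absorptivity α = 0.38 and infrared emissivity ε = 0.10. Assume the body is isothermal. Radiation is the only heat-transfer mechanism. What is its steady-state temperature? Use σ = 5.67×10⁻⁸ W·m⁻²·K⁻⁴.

T ≈ 314 K

At equilibrium, absorbed power = emitted power.
Absorbing cross-section = πr² = 26.42 m²; emitting surface = 4πr² = 105.7 m² (ratio 4).
αS·A_cross = εσ·A_surf·T⁴  ⇒  T⁴ = αS/(ε·4σ).
T⁴ = 0.380·582/(0.10·4·5.67×10⁻⁸) = 9.751×10⁹ K⁴.
T = (9.751×10⁹)^(1/4).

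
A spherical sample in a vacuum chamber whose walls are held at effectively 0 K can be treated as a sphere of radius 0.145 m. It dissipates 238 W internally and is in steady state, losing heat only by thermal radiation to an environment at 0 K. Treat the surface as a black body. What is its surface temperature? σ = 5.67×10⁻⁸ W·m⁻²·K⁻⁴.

T ≈ 355 K

Steady state: internal power = radiated power, P = εσA T⁴.
Radiating area A = 4πr² = 0.2642 m².
T⁴ = P/(εσA) = 238/(1.0·5.67×10⁻⁸·0.2642) = 1.589×10¹⁰ K⁴.
T = (1.589×10¹⁰)^(1/4).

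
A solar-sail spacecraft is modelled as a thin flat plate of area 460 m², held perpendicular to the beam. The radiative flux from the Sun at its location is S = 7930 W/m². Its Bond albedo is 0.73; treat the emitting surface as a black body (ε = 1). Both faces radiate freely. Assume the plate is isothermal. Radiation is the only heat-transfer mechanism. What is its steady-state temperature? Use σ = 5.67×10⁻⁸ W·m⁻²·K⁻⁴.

T ≈ 371 K

At equilibrium, absorbed power = emitted power.
Absorbing cross-section = A = 460.0 m²; emitting surface = 2A = 920.0 m² (ratio 2).
(1−a)S·A_cross = εσ·A_surf·T⁴  ⇒  T⁴ = (1−a)S/(2σ).
T⁴ = 0.270·7930/(2·5.67×10⁻⁸) = 1.888×10¹⁰ K⁴.
T = (1.888×10¹⁰)^(1/4).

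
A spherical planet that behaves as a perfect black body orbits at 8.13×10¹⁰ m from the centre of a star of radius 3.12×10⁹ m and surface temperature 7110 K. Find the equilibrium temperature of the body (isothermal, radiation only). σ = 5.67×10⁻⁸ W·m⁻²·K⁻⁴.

T ≈ 985 K

The star's surface emits σT_*⁴; at distance d the flux is S = σT_*⁴(R_*/d)².
S = 5.67×10⁻⁸·(7110)⁴·(3.12×10⁹/8.13×10¹⁰)² = 2.134×10⁵ W/m².
For an isothermal sphere T⁴ = (1−a)S/(4σ) = 9.409×10¹¹ K⁴.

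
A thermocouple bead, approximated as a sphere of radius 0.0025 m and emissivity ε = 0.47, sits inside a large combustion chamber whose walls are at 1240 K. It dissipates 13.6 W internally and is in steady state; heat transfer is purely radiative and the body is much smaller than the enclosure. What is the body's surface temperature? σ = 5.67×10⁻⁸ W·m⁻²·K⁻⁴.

For a small grey body in a large enclosure, net radiated power = εσA(T⁴ − T_w⁴).
Steady state: P = εσA(T⁴ − T_w⁴) with A = 4πr² = 7.854×10⁻⁵ m².
T⁴ = P/(εσA) + T_w⁴ = 13.6/(0.47·5.67×10⁻⁸·7.854×10⁻⁵) + (1240)⁴
    = 6.498×10¹² + 2.364×10¹² = 8.862×10¹² K⁴.

T ≈ 1730 K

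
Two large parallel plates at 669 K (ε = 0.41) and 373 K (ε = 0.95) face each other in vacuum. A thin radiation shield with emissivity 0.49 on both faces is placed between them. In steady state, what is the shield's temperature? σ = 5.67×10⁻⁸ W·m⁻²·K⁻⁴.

T_s ≈ 544 K

In steady state the net flux on the hot side equals that on the cold side.
σ(T₁⁴−T_s⁴)/D₁ = σ(T_s⁴−T₂⁴)/D₂, with D₁ = 1/ε₁+1/ε_s−1 = 3.480, D₂ = 1/ε_s+1/ε₂−1 = 2.093.
Solve for T_s⁴: T_s⁴ = (D₂·T₁⁴ + D₁·T₂⁴)/(D₁+D₂) = 8.733×10¹⁰ K⁴.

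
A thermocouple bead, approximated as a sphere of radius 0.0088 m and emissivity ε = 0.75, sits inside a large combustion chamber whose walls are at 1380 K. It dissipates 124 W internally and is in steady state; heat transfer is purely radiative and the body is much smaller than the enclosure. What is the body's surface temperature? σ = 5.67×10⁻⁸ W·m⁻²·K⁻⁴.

For a small grey body in a large enclosure, net radiated power = εσA(T⁴ − T_w⁴).
Steady state: P = εσA(T⁴ − T_w⁴) with A = 4πr² = 9.731×10⁻⁴ m².
T⁴ = P/(εσA) + T_w⁴ = 124/(0.75·5.67×10⁻⁸·9.731×10⁻⁴) + (1380)⁴
    = 2.996×10¹² + 3.627×10¹² = 6.623×10¹² K⁴.

T ≈ 1600 K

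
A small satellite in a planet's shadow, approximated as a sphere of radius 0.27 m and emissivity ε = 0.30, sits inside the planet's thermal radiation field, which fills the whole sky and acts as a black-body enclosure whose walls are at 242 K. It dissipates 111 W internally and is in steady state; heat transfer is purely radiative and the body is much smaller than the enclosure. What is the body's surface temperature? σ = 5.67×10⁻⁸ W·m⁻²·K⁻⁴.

T ≈ 321 K

For a small grey body in a large enclosure, net radiated power = εσA(T⁴ − T_w⁴).
Steady state: P = εσA(T⁴ − T_w⁴) with A = 4πr² = 0.9161 m².
T⁴ = P/(εσA) + T_w⁴ = 111/(0.30·5.67×10⁻⁸·0.9161) + (242)⁴
    = 7.123×10⁹ + 3.430×10⁹ = 1.055×10¹⁰ K⁴.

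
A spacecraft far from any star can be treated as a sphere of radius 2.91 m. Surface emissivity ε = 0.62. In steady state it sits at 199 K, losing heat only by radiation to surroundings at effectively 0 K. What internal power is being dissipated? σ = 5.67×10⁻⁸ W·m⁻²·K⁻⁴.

P ≈ 5870 W

Steady state: P = εσA T⁴.
A = 4πr² = 106.4 m²; T⁴ = (199)⁴ = 1.568×10⁹ K⁴.
P = 0.62 × 5.67×10⁻⁸ × 106.4 × 1.568×10⁹.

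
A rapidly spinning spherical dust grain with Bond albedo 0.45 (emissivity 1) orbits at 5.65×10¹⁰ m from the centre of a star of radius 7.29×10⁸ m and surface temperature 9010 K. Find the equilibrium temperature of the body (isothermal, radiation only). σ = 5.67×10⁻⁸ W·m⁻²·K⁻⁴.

T ≈ 623 K

The star's surface emits σT_*⁴; at distance d the flux is S = σT_*⁴(R_*/d)².
S = 5.67×10⁻⁸·(9010)⁴·(7.29×10⁸/5.65×10¹⁰)² = 62210 W/m².
For an isothermal sphere T⁴ = (1−a)S/(4σ) = 1.509×10¹¹ K⁴.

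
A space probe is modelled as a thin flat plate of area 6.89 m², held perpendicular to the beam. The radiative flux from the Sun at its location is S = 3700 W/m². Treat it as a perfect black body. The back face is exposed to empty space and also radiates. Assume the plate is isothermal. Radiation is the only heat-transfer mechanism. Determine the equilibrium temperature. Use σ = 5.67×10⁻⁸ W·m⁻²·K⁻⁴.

T ≈ 425 K

At equilibrium, absorbed power = emitted power.
Absorbing cross-section = A = 6.890 m²; emitting surface = 2A = 13.78 m² (ratio 2).
S·A_cross = εσ·A_surf·T⁴  ⇒  T⁴ = S/(2σ).
T⁴ = 1.00·3700/(2·5.67×10⁻⁸) = 3.263×10¹⁰ K⁴.
T = (3.263×10¹⁰)^(1/4).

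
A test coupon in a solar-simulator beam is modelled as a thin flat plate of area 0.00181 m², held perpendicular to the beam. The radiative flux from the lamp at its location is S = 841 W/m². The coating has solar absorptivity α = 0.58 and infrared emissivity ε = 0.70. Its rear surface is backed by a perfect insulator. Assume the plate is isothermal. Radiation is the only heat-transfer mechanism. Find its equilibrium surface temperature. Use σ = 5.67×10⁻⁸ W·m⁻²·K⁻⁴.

At equilibrium, absorbed power = emitted power.
Absorbing cross-section = A = 0.001810 m²; emitting surface = A = 0.001810 m² (ratio 1).
αS·A_cross = εσ·A_surf·T⁴  ⇒  T⁴ = αS/(ε·1σ).
T⁴ = 0.580·841/(0.70·1·5.67×10⁻⁸) = 1.229×10¹⁰ K⁴.
T = (1.229×10¹⁰)^(1/4).

T ≈ 333 K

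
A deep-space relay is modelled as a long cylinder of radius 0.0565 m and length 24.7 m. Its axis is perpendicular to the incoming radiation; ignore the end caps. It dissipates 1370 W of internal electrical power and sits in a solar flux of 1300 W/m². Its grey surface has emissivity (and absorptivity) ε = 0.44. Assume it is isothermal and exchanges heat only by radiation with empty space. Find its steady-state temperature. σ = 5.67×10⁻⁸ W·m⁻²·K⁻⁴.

T ≈ 341 K

At steady state, absorbed solar power + internal power = radiated power.
Absorbed: α·S·A_cross = 0.44·1300·2.791 = 1597 W (cross-section 2rL).
Total input = 1597 + 1370 = 2967 W.
Radiated: εσ·A_surf·T⁴ with A_surf = 2πrL = 8.768 m².
T⁴ = 2967/(0.44·5.67×10⁻⁸·8.768) = 1.356×10¹⁰ K⁴.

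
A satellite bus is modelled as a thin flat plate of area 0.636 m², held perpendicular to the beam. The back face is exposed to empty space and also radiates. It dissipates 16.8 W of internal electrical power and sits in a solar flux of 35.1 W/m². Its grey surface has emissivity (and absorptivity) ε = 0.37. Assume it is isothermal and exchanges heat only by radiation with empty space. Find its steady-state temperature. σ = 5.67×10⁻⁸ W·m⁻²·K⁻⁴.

At steady state, absorbed solar power + internal power = radiated power.
Absorbed: α·S·A_cross = 0.37·35.1·0.6360 = 8.260 W (cross-section A).
Total input = 8.260 + 16.8 = 25.06 W.
Radiated: εσ·A_surf·T⁴ with A_surf = 2A = 1.272 m².
T⁴ = 25.06/(0.37·5.67×10⁻⁸·1.272) = 9.391×10⁸ K⁴.

T ≈ 175 K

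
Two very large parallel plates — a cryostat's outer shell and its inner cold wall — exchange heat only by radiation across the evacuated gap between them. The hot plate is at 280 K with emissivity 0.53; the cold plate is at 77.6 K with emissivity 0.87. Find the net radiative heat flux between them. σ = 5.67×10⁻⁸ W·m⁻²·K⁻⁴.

For two infinite grey parallel plates, q = σ(T₁⁴ − T₂⁴)/(1/ε₁ + 1/ε₂ − 1).
T₁⁴ − T₂⁴ = 6.147×10⁹ − 3.626×10⁷ = 6.110×10⁹ K⁴.
1/ε₁ + 1/ε₂ − 1 = 1.887 + 1.149 − 1 = 2.036.
q = 5.67×10⁻⁸ × 6.110×10⁹ / 2.036.

q ≈ 170 W/m²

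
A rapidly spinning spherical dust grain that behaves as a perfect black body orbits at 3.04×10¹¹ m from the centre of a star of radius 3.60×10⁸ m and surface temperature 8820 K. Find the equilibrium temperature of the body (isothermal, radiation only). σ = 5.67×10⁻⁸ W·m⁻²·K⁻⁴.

The star's surface emits σT_*⁴; at distance d the flux is S = σT_*⁴(R_*/d)².
S = 5.67×10⁻⁸·(8820)⁴·(3.60×10⁸/3.04×10¹¹)² = 481.2 W/m².
For an isothermal sphere T⁴ = (1−a)S/(4σ) = 2.122×10⁹ K⁴.

T ≈ 215 K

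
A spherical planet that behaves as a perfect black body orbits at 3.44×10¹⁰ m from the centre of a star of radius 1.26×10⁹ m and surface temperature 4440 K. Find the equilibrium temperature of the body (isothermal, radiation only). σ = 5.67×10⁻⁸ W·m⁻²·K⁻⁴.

T ≈ 601 K

The star's surface emits σT_*⁴; at distance d the flux is S = σT_*⁴(R_*/d)².
S = 5.67×10⁻⁸·(4440)⁴·(1.26×10⁹/3.44×10¹⁰)² = 29560 W/m².
For an isothermal sphere T⁴ = (1−a)S/(4σ) = 1.303×10¹¹ K⁴.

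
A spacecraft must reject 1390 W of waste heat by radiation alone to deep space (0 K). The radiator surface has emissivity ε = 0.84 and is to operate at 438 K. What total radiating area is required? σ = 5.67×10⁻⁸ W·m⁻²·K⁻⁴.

A ≈ 0.793 m²

P = εσA T⁴ ⇒ A = P/(εσT⁴).
T⁴ = 3.680×10¹⁰ K⁴.
A = 1390/(0.84 × 5.67×10⁻⁸ × 3.680×10¹⁰).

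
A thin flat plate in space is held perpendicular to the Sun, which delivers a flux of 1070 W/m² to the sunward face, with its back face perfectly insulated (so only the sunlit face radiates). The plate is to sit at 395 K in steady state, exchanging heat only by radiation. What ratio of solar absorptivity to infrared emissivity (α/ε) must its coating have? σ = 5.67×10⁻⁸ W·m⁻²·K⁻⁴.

α/ε ≈ 1.29

Balance: αS·A = εσ·1A·T⁴ ⇒ α/ε = σT⁴/S.
α/ε = 5.67×10⁻⁸·(395)⁴/1070 = 5.67×10⁻⁸·2.434×10¹⁰/1070.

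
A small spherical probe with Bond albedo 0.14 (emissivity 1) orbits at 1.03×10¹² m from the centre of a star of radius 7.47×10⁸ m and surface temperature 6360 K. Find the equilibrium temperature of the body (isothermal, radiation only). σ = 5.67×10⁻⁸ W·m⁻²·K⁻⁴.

The star's surface emits σT_*⁴; at distance d the flux is S = σT_*⁴(R_*/d)².
S = 5.67×10⁻⁸·(6360)⁴·(7.47×10⁸/1.03×10¹²)² = 48.80 W/m².
For an isothermal sphere T⁴ = (1−a)S/(4σ) = 1.850×10⁸ K⁴.

T ≈ 117 K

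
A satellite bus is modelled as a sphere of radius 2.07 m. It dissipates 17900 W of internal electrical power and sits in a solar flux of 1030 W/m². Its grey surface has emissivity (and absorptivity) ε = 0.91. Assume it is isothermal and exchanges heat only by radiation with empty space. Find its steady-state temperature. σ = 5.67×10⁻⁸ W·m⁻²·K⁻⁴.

T ≈ 324 K

At steady state, absorbed solar power + internal power = radiated power.
Absorbed: α·S·A_cross = 0.91·1030·13.46 = 12620 W (cross-section πr²).
Total input = 12620 + 17900 = 30520 W.
Radiated: εσ·A_surf·T⁴ with A_surf = 4πr² = 53.85 m².
T⁴ = 30520/(0.91·5.67×10⁻⁸·53.85) = 1.098×10¹⁰ K⁴.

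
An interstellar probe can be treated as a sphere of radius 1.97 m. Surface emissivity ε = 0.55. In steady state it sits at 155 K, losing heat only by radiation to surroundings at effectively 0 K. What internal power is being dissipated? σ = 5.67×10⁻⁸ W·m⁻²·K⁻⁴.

Steady state: P = εσA T⁴.
A = 4πr² = 48.77 m²; T⁴ = (155)⁴ = 5.772×10⁸ K⁴.
P = 0.55 × 5.67×10⁻⁸ × 48.77 × 5.772×10⁸.

P ≈ 878 W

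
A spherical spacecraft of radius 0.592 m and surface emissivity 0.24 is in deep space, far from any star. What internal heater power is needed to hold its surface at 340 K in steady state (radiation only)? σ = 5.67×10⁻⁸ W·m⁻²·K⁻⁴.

P = εσ·4πr²·T⁴.
4πr² = 4.404 m²; T⁴ = 1.336×10¹⁰ K⁴.
P = 0.24·5.67×10⁻⁸·4.404·1.336×10¹⁰.

P ≈ 801 W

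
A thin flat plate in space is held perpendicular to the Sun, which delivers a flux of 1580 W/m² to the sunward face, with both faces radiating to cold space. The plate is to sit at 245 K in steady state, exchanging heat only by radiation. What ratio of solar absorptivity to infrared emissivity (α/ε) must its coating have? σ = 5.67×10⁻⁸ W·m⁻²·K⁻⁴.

α/ε ≈ 0.259

Balance: αS·A = εσ·2A·T⁴ ⇒ α/ε = 2σT⁴/S.
α/ε = 2·5.67×10⁻⁸·(245)⁴/1580 = 2·5.67×10⁻⁸·3.603×10⁹/1580.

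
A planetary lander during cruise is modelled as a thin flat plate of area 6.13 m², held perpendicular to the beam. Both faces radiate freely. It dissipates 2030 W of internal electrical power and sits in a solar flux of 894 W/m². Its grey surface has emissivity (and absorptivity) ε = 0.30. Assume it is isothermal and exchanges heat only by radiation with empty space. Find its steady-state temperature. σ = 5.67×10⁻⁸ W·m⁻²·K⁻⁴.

At steady state, absorbed solar power + internal power = radiated power.
Absorbed: α·S·A_cross = 0.30·894·6.130 = 1644 W (cross-section A).
Total input = 1644 + 2030 = 3674 W.
Radiated: εσ·A_surf·T⁴ with A_surf = 2A = 12.26 m².
T⁴ = 3674/(0.30·5.67×10⁻⁸·12.26) = 1.762×10¹⁰ K⁴.

T ≈ 364 K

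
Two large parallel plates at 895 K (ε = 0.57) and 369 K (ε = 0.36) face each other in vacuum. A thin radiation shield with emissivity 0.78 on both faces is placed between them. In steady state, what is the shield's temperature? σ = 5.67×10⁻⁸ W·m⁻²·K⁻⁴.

T_s ≈ 792 K

In steady state the net flux on the hot side equals that on the cold side.
σ(T₁⁴−T_s⁴)/D₁ = σ(T_s⁴−T₂⁴)/D₂, with D₁ = 1/ε₁+1/ε_s−1 = 2.036, D₂ = 1/ε_s+1/ε₂−1 = 3.060.
Solve for T_s⁴: T_s⁴ = (D₂·T₁⁴ + D₁·T₂⁴)/(D₁+D₂) = 3.927×10¹¹ K⁴.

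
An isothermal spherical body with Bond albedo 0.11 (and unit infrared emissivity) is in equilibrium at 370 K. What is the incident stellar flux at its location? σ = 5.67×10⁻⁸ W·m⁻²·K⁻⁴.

(1−a)S·πr² = σ·4πr²·T⁴ ⇒ S = 4σT⁴/(1−a).
S = 4·5.67×10⁻⁸·1.874×10¹⁰/0.890.

S ≈ 4780 W/m²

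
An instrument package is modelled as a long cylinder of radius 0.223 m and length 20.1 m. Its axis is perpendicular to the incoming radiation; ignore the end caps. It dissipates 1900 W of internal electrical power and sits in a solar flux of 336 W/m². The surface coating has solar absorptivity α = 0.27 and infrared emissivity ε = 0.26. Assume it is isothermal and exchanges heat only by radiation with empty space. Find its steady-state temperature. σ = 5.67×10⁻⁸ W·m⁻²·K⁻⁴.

At steady state, absorbed solar power + internal power = radiated power.
Absorbed: α·S·A_cross = 0.27·336·8.965 = 813.3 W (cross-section 2rL).
Total input = 813.3 + 1900 = 2713 W.
Radiated: εσ·A_surf·T⁴ with A_surf = 2πrL = 28.16 m².
T⁴ = 2713/(0.26·5.67×10⁻⁸·28.16) = 6.535×10⁹ K⁴.

T ≈ 284 K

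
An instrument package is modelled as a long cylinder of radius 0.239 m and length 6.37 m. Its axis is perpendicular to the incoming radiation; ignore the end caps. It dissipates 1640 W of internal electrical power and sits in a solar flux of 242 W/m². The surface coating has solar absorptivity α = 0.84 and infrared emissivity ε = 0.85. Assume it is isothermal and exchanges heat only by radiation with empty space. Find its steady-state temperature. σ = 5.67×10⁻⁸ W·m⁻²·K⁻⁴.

T ≈ 265 K

At steady state, absorbed solar power + internal power = radiated power.
Absorbed: α·S·A_cross = 0.84·242·3.045 = 619.0 W (cross-section 2rL).
Total input = 619.0 + 1640 = 2259 W.
Radiated: εσ·A_surf·T⁴ with A_surf = 2πrL = 9.566 m².
T⁴ = 2259/(0.85·5.67×10⁻⁸·9.566) = 4.900×10⁹ K⁴.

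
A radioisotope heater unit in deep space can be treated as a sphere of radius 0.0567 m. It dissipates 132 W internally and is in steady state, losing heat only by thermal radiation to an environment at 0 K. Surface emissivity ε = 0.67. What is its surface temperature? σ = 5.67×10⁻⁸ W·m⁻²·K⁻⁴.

T ≈ 542 K

Steady state: internal power = radiated power, P = εσA T⁴.
Radiating area A = 4πr² = 0.04040 m².
T⁴ = P/(εσA) = 132/(0.67·5.67×10⁻⁸·0.04040) = 8.601×10¹⁰ K⁴.
T = (8.601×10¹⁰)^(1/4).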